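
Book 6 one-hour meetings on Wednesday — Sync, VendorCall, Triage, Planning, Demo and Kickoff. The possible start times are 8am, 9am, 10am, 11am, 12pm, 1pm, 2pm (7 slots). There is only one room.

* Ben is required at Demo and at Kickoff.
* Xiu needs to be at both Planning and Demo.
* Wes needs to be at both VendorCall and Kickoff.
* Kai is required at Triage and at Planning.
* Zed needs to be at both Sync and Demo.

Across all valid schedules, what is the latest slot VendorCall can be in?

2pm

VendorCall at 2pm is achievable: Planning in 10am, Triage in 9am, Kickoff in 12pm, Demo in 11am, Sync in 8am, VendorCall in 2pm.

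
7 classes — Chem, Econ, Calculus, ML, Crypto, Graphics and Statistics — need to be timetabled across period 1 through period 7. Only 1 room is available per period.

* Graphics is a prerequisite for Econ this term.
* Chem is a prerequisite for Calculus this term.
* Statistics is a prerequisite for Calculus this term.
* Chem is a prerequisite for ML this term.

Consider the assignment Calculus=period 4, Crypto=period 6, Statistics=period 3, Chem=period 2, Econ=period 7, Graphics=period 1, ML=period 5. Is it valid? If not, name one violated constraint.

Yes

Chem is a prerequisite for Calculus this term — holds.
Statistics is a prerequisite for Calculus this term — holds.
Chem is a prerequisite for ML this term — holds.
Graphics is a prerequisite for Econ this term — holds.
Only 1 room is available per period — holds.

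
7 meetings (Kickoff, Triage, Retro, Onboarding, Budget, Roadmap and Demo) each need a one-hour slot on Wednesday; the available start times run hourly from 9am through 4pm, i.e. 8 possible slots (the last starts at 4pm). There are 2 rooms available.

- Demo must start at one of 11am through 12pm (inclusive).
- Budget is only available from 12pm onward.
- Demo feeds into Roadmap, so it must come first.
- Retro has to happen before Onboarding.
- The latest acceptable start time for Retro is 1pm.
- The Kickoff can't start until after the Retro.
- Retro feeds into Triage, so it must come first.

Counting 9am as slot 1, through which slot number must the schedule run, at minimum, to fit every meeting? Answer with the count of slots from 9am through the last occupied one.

The precedence chain requires at least 2 distinct slots.
With at most 2 per slot and 7 meetings, at least 4 slots are needed.
Budget can't be placed before 12pm — that is slot 4 counting from 9am — so the schedule must run through at least 4 slots.
4 works (last occupied slot: 12pm): for example Retro=9am, Triage=10am, Onboarding=11am, Budget=12pm, Demo=11am, Roadmap=12pm, Kickoff=10am.

4 slots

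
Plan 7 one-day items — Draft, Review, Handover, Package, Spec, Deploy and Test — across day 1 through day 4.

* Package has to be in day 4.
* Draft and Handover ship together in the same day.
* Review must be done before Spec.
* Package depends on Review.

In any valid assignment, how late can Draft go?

day 4

Draft at day 4 is achievable: Package -> day 4, Deploy -> day 1, Test -> day 1, Review -> day 1, Handover -> day 4, Draft -> day 4, Spec -> day 2.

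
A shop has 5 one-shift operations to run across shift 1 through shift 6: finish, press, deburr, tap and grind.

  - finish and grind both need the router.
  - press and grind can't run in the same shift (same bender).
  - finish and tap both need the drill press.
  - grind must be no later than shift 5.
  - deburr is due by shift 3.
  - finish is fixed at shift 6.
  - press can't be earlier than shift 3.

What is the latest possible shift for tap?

tap at shift 5 is achievable: tap -> shift 5, finish -> shift 6, grind -> shift 1, deburr -> shift 1, press -> shift 3.
Nothing later works — the conflict constraints rule out every shift after shift 5.

shift 5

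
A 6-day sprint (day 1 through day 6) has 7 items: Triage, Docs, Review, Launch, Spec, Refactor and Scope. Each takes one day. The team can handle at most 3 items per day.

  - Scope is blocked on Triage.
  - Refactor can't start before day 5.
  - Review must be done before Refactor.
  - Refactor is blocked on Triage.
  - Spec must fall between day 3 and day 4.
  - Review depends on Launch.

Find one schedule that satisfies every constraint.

Spec -> day 3, Docs -> day 1, Launch -> day 1, Review -> day 2, Triage -> day 1, Scope -> day 2, Refactor -> day 5

Checking: Triage(day 1) before Scope(day 2); Triage(day 1) before Refactor(day 5); Launch(day 1) before Review(day 2); Review(day 2) before Refactor(day 5); Spec=day 3 in [day 3,day 4]; Refactor=day 5 in [day 5,day 6]; max 3 per day (cap 3).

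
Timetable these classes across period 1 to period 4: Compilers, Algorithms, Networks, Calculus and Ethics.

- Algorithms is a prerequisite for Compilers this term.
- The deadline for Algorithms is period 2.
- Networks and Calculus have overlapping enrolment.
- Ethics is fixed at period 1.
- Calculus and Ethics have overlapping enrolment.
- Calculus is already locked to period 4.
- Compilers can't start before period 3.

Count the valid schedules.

Splitting on Compilers: it can be period 3 (6), period 4 (6). Listing each branch's schedules as (Algorithms, Networks, Calculus, Ethics) by period number:
Compilers=period 3: (1,1,4,1) (1,2,4,1) (1,3,4,1) (2,1,4,1) (2,2,4,1) (2,3,4,1) — 6.
Compilers=period 4: (1,1,4,1) (1,2,4,1) (1,3,4,1) (2,1,4,1) (2,2,4,1) (2,3,4,1) — 6.
Summing: 6 + 6 = 12.

12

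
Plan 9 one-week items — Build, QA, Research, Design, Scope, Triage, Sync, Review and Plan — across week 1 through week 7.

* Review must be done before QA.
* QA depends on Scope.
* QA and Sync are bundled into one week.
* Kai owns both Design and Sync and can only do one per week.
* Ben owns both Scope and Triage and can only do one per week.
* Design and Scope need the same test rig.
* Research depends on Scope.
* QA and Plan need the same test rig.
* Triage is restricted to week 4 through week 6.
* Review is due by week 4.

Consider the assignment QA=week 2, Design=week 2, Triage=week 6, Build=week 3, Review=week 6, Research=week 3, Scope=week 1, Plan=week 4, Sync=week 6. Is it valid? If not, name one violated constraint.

No — it violates: Review must be done before QA

Triage is restricted to week 4 through week 6 — holds.
Research depends on Scope — holds.
Kai owns both Design and Sync and can only do one per week — holds.
Review must be done before QA — violated.
Review is due by week 4 — violated.
QA and Sync are bundled into one week — violated.
QA and Plan need the same test rig — holds.
Ben owns both Scope and Triage and can only do one per week — holds.
QA depends on Scope — holds.
Design and Scope need the same test rig — holds.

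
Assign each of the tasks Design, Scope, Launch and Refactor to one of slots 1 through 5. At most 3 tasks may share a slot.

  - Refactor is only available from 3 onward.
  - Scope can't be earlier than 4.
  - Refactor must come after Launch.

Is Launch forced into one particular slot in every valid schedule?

Launch can be 1 (e.g. Refactor -> 3; Design -> 1; Scope -> 4; Launch -> 1) or 2 (e.g. Launch -> 2; Design -> 1; Refactor -> 3; Scope -> 4).

No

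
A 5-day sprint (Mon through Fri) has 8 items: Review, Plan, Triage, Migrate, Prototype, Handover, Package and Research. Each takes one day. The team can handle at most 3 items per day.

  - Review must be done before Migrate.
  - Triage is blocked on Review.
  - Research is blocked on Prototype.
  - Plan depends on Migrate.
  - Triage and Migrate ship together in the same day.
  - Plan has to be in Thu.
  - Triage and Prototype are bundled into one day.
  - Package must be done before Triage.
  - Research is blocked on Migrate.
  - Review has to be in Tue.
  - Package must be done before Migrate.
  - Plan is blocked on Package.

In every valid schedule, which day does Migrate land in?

Review is fixed at Tue and must come before Migrate, so Migrate is at least Wed.
Plan is fixed at Thu and must come after Migrate, so Migrate is at most Wed.
So Migrate must be Wed.

Wed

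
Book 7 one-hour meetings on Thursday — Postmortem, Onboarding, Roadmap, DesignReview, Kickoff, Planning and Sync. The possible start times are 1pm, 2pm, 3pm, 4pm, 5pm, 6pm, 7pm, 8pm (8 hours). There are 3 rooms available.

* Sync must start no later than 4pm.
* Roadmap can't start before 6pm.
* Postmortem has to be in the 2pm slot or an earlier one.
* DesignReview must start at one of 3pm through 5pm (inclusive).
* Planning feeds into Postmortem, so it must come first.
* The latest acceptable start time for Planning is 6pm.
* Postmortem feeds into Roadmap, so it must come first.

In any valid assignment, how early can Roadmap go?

6pm

Roadmap is available from 6pm.
Roadmap at 6pm is achievable: Sync in 1pm, Onboarding in 1pm, Roadmap in 6pm, DesignReview in 3pm, Kickoff in 2pm, Planning in 1pm, Postmortem in 2pm.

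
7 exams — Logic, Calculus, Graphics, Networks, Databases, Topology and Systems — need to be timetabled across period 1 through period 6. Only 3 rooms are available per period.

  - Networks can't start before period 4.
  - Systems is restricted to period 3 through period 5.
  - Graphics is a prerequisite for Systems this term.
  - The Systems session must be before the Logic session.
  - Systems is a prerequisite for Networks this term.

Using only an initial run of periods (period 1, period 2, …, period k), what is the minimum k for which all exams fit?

The precedence chain requires at least 3 distinct periods.
With at most 3 per period and 7 exams, at least 3 periods are needed.
Networks can't be placed before period 4, so the schedule must run through at least period 4.
4 works (last occupied period: period 4): for example Databases in period 1; Logic in period 4; Topology in period 2; Systems in period 3; Calculus in period 1; Networks in period 4; Graphics in period 1.

4 periods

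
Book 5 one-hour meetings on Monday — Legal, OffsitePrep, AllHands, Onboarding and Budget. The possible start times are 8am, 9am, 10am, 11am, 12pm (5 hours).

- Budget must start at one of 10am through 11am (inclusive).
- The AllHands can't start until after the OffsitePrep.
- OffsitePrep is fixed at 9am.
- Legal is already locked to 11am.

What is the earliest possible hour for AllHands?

10am

Precedence pushes AllHands to at least 10am.
AllHands at 10am is achievable: Legal -> 11am, AllHands -> 10am, Budget -> 10am, Onboarding -> 8am, OffsitePrep -> 9am.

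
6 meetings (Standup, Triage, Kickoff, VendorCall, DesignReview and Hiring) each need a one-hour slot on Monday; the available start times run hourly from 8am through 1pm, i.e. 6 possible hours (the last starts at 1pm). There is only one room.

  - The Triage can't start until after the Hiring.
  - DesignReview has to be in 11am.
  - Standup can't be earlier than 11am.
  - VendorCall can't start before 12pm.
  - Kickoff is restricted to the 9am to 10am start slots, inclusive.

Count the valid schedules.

Enumerating: DesignReview -> 11am, Triage -> 10am, Kickoff -> 9am, Hiring -> 8am, VendorCall -> 12pm, Standup -> 1pm | Standup in 12pm, VendorCall in 1pm, Kickoff in 9am, Hiring in 8am, DesignReview in 11am, Triage in 10am | Kickoff -> 10am, Hiring -> 8am, Triage -> 9am, Standup -> 1pm, VendorCall -> 12pm, DesignReview -> 11am | Triage=9am, Kickoff=10am, DesignReview=11am, VendorCall=1pm, Hiring=8am, Standup=12pm.

4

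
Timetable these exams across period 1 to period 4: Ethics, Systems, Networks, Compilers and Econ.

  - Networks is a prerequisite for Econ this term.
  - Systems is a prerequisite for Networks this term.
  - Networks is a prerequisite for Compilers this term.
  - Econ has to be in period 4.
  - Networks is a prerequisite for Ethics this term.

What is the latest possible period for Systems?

period 2

Downstream work caps Systems at period 2.
Systems at period 2 is achievable: Ethics=period 4; Econ=period 4; Compilers=period 4; Systems=period 2; Networks=period 3.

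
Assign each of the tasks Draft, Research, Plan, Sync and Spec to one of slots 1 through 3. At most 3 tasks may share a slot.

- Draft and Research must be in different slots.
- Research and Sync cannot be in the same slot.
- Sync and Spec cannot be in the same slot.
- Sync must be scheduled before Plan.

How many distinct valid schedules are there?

24

Splitting on Draft: it can be 1 (10), 2 (8), 3 (6). Listing each branch's schedules as (Research, Plan, Sync, Spec):
Draft=1: (2,2,1,2) (2,2,1,3) (2,3,1,2) (2,3,1,3) (3,2,1,2) (3,2,1,3) (3,3,1,2) (3,3,1,3) (3,3,2,1) (3,3,2,3) — 10.
Draft=2: (1,3,2,1) (1,3,2,3) (3,2,1,2) (3,2,1,3) (3,3,1,2) (3,3,1,3) (3,3,2,1) (3,3,2,3) — 8.
Draft=3: (1,3,2,1) (1,3,2,3) (2,2,1,2) (2,2,1,3) (2,3,1,2) (2,3,1,3) — 6.
Summing: 10 + 8 + 6 = 24.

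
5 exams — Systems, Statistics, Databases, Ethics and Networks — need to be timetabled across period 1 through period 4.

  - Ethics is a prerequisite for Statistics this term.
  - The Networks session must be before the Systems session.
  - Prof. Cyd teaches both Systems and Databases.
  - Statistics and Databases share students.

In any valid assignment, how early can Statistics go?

period 2

Precedence pushes Statistics to at least period 2.
Statistics at period 2 is achievable: Statistics -> period 2; Ethics -> period 1; Databases -> period 1; Networks -> period 1; Systems -> period 2.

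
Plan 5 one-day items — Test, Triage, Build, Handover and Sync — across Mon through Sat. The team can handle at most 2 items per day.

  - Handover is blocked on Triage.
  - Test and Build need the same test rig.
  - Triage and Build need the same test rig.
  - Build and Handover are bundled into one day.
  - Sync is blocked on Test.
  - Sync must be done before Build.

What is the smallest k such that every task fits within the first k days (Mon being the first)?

3

The precedence chain requires at least 3 distinct days.
With at most 2 per day and 5 tasks, at least 3 days are needed.
3 works (last occupied day: Wed): for example Handover=Wed; Triage=Mon; Test=Mon; Build=Wed; Sync=Tue.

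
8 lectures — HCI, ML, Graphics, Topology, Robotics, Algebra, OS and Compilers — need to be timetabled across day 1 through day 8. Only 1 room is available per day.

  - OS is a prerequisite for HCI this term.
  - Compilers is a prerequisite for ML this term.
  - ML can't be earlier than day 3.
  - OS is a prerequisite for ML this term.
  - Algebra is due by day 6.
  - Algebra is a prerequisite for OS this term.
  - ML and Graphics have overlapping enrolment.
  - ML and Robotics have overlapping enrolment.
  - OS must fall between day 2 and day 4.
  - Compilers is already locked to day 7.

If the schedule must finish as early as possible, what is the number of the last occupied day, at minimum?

day 8

The precedence chain requires at least 3 distinct days.
With at most 1 per day and 8 lectures, at least 8 days are needed.
Propagating the time windows through the other constraints, ML can't land before day 8, so the schedule must run through at least day 8.
8 works (last occupied day: day 8): for example ML in day 8; OS in day 2; Graphics in day 4; HCI in day 3; Algebra in day 1; Robotics in day 6; Topology in day 5; Compilers in day 7.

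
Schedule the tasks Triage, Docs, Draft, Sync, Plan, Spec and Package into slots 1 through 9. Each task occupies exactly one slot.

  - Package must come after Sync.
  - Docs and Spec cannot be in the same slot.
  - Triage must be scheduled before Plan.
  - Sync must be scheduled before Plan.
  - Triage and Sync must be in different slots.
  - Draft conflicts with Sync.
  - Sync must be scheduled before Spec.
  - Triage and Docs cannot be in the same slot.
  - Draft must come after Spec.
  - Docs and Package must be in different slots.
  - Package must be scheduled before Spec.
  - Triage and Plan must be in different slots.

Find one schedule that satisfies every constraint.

Plan=3; Triage=2; Docs=1; Draft=4; Spec=3; Sync=1; Package=2

Checking: Spec(3) before Draft(4); Sync(1) before Spec(3); Sync(1) before Package(2); Sync(1) before Plan(3); Package(2) before Spec(3); Triage(2) before Plan(3); Triage(2) != Docs(1); Triage(2) != Sync(1); Docs(1) != Package(2); Docs(1) != Spec(3); Draft(4) != Sync(1); Triage(2) != Plan(3).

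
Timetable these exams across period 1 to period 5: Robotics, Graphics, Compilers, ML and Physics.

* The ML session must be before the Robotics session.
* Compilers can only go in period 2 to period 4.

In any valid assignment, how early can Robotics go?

Precedence pushes Robotics to at least period 2.
Robotics at period 2 is achievable: Graphics in period 1, Compilers in period 2, Robotics in period 2, ML in period 1, Physics in period 1.

period 2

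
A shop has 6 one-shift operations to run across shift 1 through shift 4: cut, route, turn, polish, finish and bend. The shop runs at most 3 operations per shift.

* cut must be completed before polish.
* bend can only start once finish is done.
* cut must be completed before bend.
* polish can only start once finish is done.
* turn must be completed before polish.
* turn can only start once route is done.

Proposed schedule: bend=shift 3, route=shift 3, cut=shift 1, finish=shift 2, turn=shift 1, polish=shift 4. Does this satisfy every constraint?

turn can only start once route is done — violated.
bend can only start once finish is done — holds.
The shop runs at most 3 operations per shift — holds.
cut must be completed before polish — holds.
cut must be completed before bend — holds.
polish can only start once finish is done — holds.
turn must be completed before polish — holds.

No. turn can only start once route is done is not satisfied.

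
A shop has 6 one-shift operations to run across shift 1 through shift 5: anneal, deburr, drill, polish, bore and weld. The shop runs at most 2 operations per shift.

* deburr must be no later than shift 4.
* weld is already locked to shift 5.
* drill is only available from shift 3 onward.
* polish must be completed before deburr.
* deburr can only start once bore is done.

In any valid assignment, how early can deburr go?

shift 2

Precedence pushes deburr to at least shift 2; deburr's own window allows nothing later than shift 4.
deburr at shift 2 is achievable: polish -> shift 1; bore -> shift 1; deburr -> shift 2; drill -> shift 3; anneal -> shift 2; weld -> shift 5.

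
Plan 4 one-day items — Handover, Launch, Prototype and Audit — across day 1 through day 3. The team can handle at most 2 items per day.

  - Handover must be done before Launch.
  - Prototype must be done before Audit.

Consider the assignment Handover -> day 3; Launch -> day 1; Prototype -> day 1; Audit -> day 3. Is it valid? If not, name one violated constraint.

Handover must be done before Launch — violated.
The team can handle at most 2 items per day — holds.
Prototype must be done before Audit — holds.

No. Handover must be done before Launch is not satisfied.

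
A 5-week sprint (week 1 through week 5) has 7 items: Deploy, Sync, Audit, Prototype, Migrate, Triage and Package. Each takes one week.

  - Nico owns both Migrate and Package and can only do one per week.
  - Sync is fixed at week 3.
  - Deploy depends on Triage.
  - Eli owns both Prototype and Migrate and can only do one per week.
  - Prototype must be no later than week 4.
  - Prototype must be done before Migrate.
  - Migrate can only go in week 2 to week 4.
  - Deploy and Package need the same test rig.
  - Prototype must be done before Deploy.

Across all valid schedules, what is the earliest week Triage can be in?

Downstream work caps Triage at week 4.
Triage at week 1 is achievable: Prototype in week 1, Migrate in week 2, Sync in week 3, Audit in week 1, Triage in week 1, Deploy in week 2, Package in week 1.

week 1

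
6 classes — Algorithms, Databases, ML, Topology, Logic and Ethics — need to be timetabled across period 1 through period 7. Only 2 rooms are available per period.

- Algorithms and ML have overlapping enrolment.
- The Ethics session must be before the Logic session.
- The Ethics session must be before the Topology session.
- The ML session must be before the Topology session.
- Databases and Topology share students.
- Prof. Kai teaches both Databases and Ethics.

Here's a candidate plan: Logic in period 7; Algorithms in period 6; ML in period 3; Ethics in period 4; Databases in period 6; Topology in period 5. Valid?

Databases and Topology share students — holds.
Prof. Kai teaches both Databases and Ethics — holds.
Algorithms and ML have overlapping enrolment — holds.
Only 2 rooms are available per period — holds.
The Ethics session must be before the Logic session — holds.
The Ethics session must be before the Topology session — holds.
The ML session must be before the Topology session — holds.

Yes, all constraints hold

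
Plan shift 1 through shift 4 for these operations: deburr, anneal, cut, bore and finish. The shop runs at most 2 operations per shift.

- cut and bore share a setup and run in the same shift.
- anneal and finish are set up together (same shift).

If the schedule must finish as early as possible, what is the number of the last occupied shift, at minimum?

shift 3

With at most 2 per shift and 5 operations, at least 3 shifts are needed.
3 works (last occupied shift: shift 3): for example anneal in shift 2; deburr in shift 1; cut in shift 3; finish in shift 2; bore in shift 3.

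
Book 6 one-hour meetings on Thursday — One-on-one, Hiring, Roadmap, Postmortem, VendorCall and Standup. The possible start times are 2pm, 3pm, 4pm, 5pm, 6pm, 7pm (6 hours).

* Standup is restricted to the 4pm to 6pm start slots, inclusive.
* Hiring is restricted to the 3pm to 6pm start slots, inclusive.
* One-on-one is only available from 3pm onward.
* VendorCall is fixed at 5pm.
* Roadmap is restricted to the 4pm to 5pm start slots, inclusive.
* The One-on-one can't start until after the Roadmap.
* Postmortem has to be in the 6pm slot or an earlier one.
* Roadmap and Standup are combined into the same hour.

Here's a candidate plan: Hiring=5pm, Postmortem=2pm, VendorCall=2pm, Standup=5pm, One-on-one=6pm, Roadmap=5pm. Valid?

The One-on-one can't start until after the Roadmap — holds.
One-on-one is only available from 3pm onward — holds.
Hiring is restricted to the 3pm to 6pm start slots, inclusive — holds.
Roadmap is restricted to the 4pm to 5pm start slots, inclusive — holds.
Roadmap and Standup are combined into the same hour — holds.
Standup is restricted to the 4pm to 6pm start slots, inclusive — holds.
Postmortem has to be in the 6pm slot or an earlier one — holds.
VendorCall is fixed at 5pm — violated.

No. VendorCall is fixed at 5pm is not satisfied.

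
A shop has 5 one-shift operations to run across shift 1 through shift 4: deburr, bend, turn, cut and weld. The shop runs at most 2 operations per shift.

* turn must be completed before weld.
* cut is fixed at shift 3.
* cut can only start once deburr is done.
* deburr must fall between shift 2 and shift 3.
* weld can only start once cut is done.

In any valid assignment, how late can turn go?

Downstream work caps turn at shift 3.
turn at shift 3 is achievable: deburr -> shift 2; cut -> shift 3; bend -> shift 1; turn -> shift 3; weld -> shift 4.

shift 3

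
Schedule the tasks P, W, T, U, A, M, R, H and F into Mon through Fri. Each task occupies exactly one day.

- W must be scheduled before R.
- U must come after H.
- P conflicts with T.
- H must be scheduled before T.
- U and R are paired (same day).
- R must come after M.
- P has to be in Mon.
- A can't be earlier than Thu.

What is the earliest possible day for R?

Precedence pushes R to at least Tue.
R at Tue is achievable: A in Thu, F in Mon, R in Tue, M in Mon, W in Mon, T in Tue, U in Tue, P in Mon, H in Mon.

Tue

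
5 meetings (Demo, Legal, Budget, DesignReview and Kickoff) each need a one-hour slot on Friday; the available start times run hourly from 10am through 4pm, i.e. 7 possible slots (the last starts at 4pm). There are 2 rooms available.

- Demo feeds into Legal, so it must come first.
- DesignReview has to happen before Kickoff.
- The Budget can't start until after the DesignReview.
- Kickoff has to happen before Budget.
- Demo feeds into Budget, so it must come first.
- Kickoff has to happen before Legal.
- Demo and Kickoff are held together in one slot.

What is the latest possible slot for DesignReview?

2pm

Downstream work caps DesignReview at 2pm.
DesignReview at 2pm is achievable: Legal in 4pm, Kickoff in 3pm, Demo in 3pm, DesignReview in 2pm, Budget in 4pm.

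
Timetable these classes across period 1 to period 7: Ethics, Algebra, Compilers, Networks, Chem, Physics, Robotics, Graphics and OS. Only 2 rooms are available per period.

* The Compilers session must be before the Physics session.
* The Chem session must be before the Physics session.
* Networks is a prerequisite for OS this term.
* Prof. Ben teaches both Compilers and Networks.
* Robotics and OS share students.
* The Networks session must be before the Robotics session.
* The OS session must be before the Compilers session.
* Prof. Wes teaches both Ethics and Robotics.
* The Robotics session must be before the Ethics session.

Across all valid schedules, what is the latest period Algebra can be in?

Algebra at period 7 is achievable: Algebra=period 7, Graphics=period 2, Compilers=period 3, OS=period 2, Chem=period 1, Ethics=period 4, Physics=period 4, Robotics=period 3, Networks=period 1.

period 7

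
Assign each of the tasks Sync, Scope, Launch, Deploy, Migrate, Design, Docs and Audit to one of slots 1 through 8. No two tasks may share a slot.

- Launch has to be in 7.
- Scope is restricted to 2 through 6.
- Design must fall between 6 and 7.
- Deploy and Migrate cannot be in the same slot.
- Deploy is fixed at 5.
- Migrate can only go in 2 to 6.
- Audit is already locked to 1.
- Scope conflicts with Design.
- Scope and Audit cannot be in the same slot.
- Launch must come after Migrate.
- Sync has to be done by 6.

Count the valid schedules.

Splitting on Sync: it can be 2 (2), 3 (2), 4 (2). Listing each branch's schedules as (Scope, Launch, Deploy, Migrate, Design, Docs, Audit):
Sync=2: (3,7,5,4,6,8,1) (4,7,5,3,6,8,1) — 2.
Sync=3: (2,7,5,4,6,8,1) (4,7,5,2,6,8,1) — 2.
Sync=4: (2,7,5,3,6,8,1) (3,7,5,2,6,8,1) — 2.
Summing: 2 + 2 + 2 = 6.

6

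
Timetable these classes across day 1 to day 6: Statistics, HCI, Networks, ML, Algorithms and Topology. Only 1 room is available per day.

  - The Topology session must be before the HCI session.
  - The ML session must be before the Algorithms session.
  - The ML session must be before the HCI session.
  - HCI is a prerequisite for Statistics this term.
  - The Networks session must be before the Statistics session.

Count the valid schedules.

Splitting on Statistics: it can be day 5 (8), day 6 (25). Listing each branch's schedules as (HCI, Networks, ML, Algorithms, Topology) by day number:
Statistics=day 5: (3,4,1,6,2) (3,4,2,6,1) (4,1,2,6,3) (4,1,3,6,2) (4,2,1,6,3) (4,2,3,6,1) (4,3,1,6,2) (4,3,2,6,1) — 8.
Statistics=day 6: (3,4,1,5,2) (3,4,2,5,1) (3,5,1,4,2) (3,5,2,4,1) (4,1,2,5,3) (4,1,3,5,2) (4,2,1,5,3) (4,2,3,5,1) (4,3,1,5,2) (4,3,2,5,1) (4,5,1,2,3) (4,5,1,3,2) (4,5,2,3,1) (5,1,2,3,4) (5,1,2,4,3) (5,1,3,4,2) (5,2,1,3,4) (5,2,1,4,3) (5,2,3,4,1) (5,3,1,2,4) (5,3,1,4,2) (5,3,2,4,1) (5,4,1,2,3) (5,4,1,3,2) (5,4,2,3,1) — 25.
Summing: 8 + 25 = 33.

33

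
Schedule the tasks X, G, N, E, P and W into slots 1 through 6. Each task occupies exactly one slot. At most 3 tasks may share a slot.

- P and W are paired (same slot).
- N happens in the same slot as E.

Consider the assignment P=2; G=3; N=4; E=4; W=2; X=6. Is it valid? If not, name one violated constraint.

Valid

P and W are paired (same slot) — holds.
N happens in the same slot as E — holds.
At most 3 tasks may share a slot — holds.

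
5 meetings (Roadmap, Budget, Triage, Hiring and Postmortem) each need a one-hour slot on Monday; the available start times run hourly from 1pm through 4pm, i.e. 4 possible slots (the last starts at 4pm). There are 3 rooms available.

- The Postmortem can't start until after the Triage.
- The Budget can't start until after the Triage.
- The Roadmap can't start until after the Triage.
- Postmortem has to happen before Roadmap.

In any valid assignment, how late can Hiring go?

4pm

Hiring at 4pm is achievable: Hiring in 4pm, Roadmap in 3pm, Budget in 2pm, Postmortem in 2pm, Triage in 1pm.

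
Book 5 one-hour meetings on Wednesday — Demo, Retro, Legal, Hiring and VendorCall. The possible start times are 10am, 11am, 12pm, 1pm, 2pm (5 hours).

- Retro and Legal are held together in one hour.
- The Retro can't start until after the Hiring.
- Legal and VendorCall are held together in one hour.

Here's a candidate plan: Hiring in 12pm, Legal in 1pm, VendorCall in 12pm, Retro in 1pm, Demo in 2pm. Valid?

No — it violates: Legal and VendorCall are held together in one hour

Retro and Legal are held together in one hour — holds.
Legal and VendorCall are held together in one hour — violated.
The Retro can't start until after the Hiring — holds.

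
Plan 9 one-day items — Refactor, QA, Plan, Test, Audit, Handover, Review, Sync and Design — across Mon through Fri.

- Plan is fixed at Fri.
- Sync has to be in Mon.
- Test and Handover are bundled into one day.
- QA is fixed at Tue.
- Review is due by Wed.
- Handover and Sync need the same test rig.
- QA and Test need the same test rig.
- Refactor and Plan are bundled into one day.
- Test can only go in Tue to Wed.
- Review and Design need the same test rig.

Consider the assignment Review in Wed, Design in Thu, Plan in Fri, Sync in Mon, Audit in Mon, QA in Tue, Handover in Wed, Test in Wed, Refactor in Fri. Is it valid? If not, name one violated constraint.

Yes, all constraints hold

Test and Handover are bundled into one day — holds.
Review and Design need the same test rig — holds.
QA and Test need the same test rig — holds.
Sync has to be in Mon — holds.
Handover and Sync need the same test rig — holds.
QA is fixed at Tue — holds.
Test can only go in Tue to Wed — holds.
Review is due by Wed — holds.
Plan is fixed at Fri — holds.
Refactor and Plan are bundled into one day — holds.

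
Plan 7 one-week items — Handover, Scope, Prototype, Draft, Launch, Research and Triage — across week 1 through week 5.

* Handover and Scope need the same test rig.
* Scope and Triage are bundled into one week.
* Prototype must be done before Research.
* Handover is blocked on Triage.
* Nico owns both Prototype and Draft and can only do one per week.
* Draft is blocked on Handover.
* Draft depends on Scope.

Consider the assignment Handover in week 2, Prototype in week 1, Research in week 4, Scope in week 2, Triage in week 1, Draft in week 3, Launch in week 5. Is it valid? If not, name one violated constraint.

Invalid. Handover and Scope need the same test rig.

Draft is blocked on Handover — holds.
Handover is blocked on Triage — holds.
Scope and Triage are bundled into one week — violated.
Handover and Scope need the same test rig — violated.
Draft depends on Scope — holds.
Nico owns both Prototype and Draft and can only do one per week — holds.
Prototype must be done before Research — holds.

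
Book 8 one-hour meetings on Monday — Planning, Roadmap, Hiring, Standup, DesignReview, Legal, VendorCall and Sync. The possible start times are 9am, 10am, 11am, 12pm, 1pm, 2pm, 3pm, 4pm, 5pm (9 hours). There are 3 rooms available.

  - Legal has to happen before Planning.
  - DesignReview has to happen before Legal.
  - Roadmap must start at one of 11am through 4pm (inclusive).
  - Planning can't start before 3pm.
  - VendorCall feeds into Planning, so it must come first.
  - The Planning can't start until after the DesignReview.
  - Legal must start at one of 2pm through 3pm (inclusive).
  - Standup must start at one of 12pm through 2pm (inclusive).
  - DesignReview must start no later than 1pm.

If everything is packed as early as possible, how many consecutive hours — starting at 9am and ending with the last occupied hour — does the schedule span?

7 hours

The precedence chain requires at least 3 distinct hours.
With at most 3 per hour and 8 meetings, at least 3 hours are needed.
Planning can't be placed before 3pm — that is hour 7 counting from 9am — so the schedule must run through at least 7 hours.
7 works (last occupied hour: 3pm): for example Hiring=9am, Standup=12pm, DesignReview=9am, VendorCall=9am, Planning=3pm, Roadmap=11am, Legal=2pm, Sync=10am.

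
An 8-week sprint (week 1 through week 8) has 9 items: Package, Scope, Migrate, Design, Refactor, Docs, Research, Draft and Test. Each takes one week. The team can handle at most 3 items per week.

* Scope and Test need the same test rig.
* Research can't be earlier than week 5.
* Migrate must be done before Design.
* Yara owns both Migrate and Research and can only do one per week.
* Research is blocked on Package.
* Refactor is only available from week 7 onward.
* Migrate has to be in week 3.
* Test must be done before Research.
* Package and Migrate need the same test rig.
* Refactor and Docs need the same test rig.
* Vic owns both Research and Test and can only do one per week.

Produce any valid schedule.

Test=week 1, Refactor=week 7, Package=week 1, Migrate=week 3, Research=week 5, Docs=week 1, Draft=week 2, Design=week 4, Scope=week 2

Checking: Migrate(week 3) before Design(week 4); Package(week 1) before Research(week 5); Test(week 1) before Research(week 5); Scope(week 2) != Test(week 1); Refactor(week 7) != Docs(week 1); Research(week 5) != Test(week 1); Package(week 1) != Migrate(week 3); Migrate(week 3) != Research(week 5); Refactor=week 7 in [week 7,week 8]; Migrate=week 3 in [week 3,week 3]; Research=week 5 in [week 5,week 8]; max 3 per week (cap 3).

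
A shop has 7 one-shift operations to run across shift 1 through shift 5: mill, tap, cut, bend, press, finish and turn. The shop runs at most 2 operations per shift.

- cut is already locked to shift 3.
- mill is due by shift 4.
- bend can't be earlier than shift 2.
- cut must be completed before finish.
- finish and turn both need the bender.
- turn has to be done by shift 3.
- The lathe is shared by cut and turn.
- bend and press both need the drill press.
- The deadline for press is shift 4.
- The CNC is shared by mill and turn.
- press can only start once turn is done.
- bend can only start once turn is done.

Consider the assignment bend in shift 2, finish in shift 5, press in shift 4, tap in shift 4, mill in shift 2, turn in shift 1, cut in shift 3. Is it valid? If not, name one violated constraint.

The lathe is shared by cut and turn — holds.
cut is already locked to shift 3 — holds.
The CNC is shared by mill and turn — holds.
turn has to be done by shift 3 — holds.
bend can't be earlier than shift 2 — holds.
press can only start once turn is done — holds.
bend can only start once turn is done — holds.
bend and press both need the drill press — holds.
The deadline for press is shift 4 — holds.
mill is due by shift 4 — holds.
finish and turn both need the bender — holds.
cut must be completed before finish — holds.
The shop runs at most 2 operations per shift — holds.

Yes, all constraints hold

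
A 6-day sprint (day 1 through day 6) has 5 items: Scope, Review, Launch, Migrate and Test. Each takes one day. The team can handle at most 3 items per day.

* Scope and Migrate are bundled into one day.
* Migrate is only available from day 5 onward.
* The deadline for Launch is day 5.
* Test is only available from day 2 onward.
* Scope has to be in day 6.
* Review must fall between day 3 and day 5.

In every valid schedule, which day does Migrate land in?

day 6

Migrate is available from day 5; Migrate must be in the same day as Scope, which can't be before day 6, so Migrate is at least day 6.
So Migrate is pinned to day 6.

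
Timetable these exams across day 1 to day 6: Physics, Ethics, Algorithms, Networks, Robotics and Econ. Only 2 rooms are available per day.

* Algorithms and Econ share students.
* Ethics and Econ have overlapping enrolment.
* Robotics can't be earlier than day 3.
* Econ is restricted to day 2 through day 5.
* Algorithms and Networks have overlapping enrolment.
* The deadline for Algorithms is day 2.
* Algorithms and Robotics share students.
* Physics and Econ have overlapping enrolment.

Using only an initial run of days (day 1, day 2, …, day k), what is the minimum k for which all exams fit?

With at most 2 per day and 6 exams, at least 3 days are needed.
Robotics can't be placed before day 3, so the schedule must run through at least day 3.
3 works (last occupied day: day 3): for example Robotics in day 3, Econ in day 2, Networks in day 2, Algorithms in day 1, Ethics in day 3, Physics in day 1.

3 days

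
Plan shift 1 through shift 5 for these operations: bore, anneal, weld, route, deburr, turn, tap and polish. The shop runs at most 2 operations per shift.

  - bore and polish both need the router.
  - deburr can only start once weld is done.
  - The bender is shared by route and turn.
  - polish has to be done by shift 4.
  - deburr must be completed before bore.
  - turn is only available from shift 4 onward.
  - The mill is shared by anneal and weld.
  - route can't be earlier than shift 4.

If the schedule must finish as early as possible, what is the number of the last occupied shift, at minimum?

5

The precedence chain requires at least 3 distinct shifts.
With at most 2 per shift and 8 operations, at least 4 shifts are needed.
route can't be placed before shift 4, so the schedule must run through at least shift 4.
Could 4 shifts be enough, i.e. nothing placed later than shift 4? No: route's window within 4 shifts is {shift 4}; turn's window within 4 shifts is {shift 4}; turn can't share with route (shift 4) → nothing is left.
So 4 shifts is not enough.
5 works (last occupied shift: shift 5): for example weld -> shift 1, anneal -> shift 2, route -> shift 4, deburr -> shift 2, tap -> shift 3, polish -> shift 1, turn -> shift 5, bore -> shift 3.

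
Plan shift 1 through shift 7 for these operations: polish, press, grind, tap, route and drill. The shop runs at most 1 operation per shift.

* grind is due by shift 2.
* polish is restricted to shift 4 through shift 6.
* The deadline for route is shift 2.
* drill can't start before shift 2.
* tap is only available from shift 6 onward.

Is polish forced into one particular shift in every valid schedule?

No

polish can be shift 4 (e.g. polish in shift 4; drill in shift 3; press in shift 5; grind in shift 1; route in shift 2; tap in shift 6) or shift 5 (e.g. polish=shift 5; route=shift 2; grind=shift 1; drill=shift 3; tap=shift 6; press=shift 4).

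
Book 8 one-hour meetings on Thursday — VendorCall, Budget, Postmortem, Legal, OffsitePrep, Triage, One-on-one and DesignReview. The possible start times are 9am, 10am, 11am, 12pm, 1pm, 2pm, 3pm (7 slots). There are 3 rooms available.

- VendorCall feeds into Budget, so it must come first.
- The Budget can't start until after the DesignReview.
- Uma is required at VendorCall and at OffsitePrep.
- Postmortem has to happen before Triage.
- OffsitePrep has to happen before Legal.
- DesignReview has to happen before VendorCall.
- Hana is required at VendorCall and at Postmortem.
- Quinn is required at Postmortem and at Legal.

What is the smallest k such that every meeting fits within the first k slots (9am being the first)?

3

The precedence chain requires at least 3 distinct slots.
With at most 3 per slot and 8 meetings, at least 3 slots are needed.
3 works (last occupied slot: 11am): for example Legal in 10am; One-on-one in 11am; OffsitePrep in 9am; DesignReview in 9am; Budget in 11am; Triage in 10am; VendorCall in 10am; Postmortem in 9am.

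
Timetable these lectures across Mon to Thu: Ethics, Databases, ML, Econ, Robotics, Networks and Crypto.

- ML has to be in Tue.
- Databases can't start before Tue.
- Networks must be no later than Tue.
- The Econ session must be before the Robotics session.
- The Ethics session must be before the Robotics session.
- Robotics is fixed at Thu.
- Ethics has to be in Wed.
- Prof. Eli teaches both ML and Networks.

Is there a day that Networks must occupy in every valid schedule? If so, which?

Mon

Networks's window is Mon–Tue.
ML is fixed at Tue, and Networks can't share a day with ML.
So Networks must be Mon.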